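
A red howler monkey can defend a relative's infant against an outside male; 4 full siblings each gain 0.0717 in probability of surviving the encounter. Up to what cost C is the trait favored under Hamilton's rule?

0.1434

r to a full sibling = 1/2 (full sibs share both parents — two paths of length 2: r = 2·(1/2)^2 = 1/2).
Hamilton's rule: n·r·B > C, so the trait is favored while C < n·r·B = 4·0.5·0.0717 = 0.1434.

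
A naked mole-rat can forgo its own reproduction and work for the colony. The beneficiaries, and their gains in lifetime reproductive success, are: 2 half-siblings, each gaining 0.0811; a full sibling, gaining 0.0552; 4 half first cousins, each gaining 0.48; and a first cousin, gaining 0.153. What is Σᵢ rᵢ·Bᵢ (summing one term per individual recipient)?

0.207275

r to a half-sibling = 1/4 (half-sibs share one parent — one path of length 2: r = (1/2)^2 = 1/4).
r to a full sibling = 0.5 (full sibs share both parents — two paths of length 2: r = 2·(1/2)^2 = 1/2).
r to a half first cousin = 1/16 (half first cousins share one grandparent — one path of length 4: r = (1/2)^4 = 1/16).
r to a first cousin = 1/8 (first cousins share one grandparent pair — two paths of length 4: r = 2·(1/2)^4 = 1/8).
Summing one r·B term per recipient: 2·0.25·0.0811 + 1·0.5·0.0552 + 4·0.0625·0.48 + 1·0.125·0.153 = 0.207275.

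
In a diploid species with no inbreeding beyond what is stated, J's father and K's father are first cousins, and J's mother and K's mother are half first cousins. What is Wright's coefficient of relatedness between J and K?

With two independent routes of shared ancestry, r is the sum of the two contributions.
J and K are related in two ways: second cousins through their fathers (r = 1/32) and half second cousins through their mothers (r = 1/64).
r = 1/32 + 1/64 = 3/64 = 0.046875.

0.046875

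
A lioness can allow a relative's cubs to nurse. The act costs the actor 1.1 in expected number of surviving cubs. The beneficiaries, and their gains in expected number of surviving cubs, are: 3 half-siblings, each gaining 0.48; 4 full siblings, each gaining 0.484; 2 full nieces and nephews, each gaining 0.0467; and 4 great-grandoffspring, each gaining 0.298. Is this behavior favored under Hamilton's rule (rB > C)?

Hamilton's rule: the trait is favored when the sum of r·B over every recipient exceeds the actor's cost C.
r to a half-sibling = 1/4 (half-sibs share one parent — one path of length 2: r = (1/2)^2 = 1/4).
r to a full sibling = 1/2 (full sibs share both parents — two paths of length 2: r = 2·(1/2)^2 = 1/2).
r to a full niece or nephew = 1/4 (full aunt/uncle↔niece/nephew: two paths of length 3 through the shared grandparent pair: r = 2·(1/2)^3 = 1/4).
r to a great-grandoffspring = 0.125 (three parent–offspring links: r = (1/2)^3 = 1/8).
Summing one r·B term per recipient: 3·0.25·0.48 + 4·0.5·0.484 + 2·0.25·0.0467 + 4·0.125·0.298 = 1.50035.
1.50035 > 1.1: the indirect benefit exceeds the cost.

Yes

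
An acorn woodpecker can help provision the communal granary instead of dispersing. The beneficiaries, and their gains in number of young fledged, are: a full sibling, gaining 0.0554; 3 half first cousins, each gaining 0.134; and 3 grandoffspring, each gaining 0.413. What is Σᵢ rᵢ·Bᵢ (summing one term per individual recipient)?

0.362575

r to a full sibling = 1/2 (full sibs share both parents — two paths of length 2: r = 2·(1/2)^2 = 1/2).
r to a half first cousin = 0.0625 (half first cousins share one grandparent — one path of length 4: r = (1/2)^4 = 1/16).
r to a grandoffspring = 1/4 (two parent–offspring links: r = (1/2)^2 = 1/4).
Summing one r·B term per recipient: 1·0.5·0.0554 + 3·0.0625·0.134 + 3·0.25·0.413 = 0.362575.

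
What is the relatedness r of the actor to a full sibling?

0.5

Full sibs share both parents — two paths of length 2: r = 2·(1/2)^2 = 1/2.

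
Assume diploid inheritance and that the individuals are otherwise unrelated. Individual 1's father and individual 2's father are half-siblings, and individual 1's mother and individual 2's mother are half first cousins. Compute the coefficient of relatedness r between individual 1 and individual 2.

Independent pedigree routes through distinct common ancestors add.
Individual 1 and individual 2 are related in two ways: half first cousins through their fathers (r = 1/16) and half second cousins through their mothers (r = 1/64).
r = 1/16 + 1/64 = 5/64 = 0.078125.

0.078125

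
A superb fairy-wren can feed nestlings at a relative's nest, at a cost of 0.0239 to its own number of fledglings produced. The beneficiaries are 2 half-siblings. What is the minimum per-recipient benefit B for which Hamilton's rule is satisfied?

r to a half-sibling = 1/4 (half-sibs share one parent — one path of length 2: r = (1/2)^2 = 1/4).
Hamilton's rule with n recipients of equal r: n·r·B > C, so B > C/(n·r) = 0.0239/(2·0.25) = 0.0478.

0.0478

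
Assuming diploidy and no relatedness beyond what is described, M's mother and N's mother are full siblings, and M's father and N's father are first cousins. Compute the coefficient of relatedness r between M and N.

0.15625

Wright's path rule: contributions from independent ancestry routes add.
M and N are related in two ways: first cousins through their mothers (r = 1/8) and second cousins through their fathers (r = 1/32).
r = 1/8 + 1/32 = 5/32 = 0.15625.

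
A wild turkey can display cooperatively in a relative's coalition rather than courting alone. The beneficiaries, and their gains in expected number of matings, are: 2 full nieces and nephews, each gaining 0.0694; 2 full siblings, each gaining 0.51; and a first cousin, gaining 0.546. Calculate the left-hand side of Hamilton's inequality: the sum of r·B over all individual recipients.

r to a full niece or nephew = 1/4 (full aunt/uncle↔niece/nephew: two paths of length 3 through the shared grandparent pair: r = 2·(1/2)^3 = 1/4).
r to a full sibling = 0.5 (full sibs share both parents — two paths of length 2: r = 2·(1/2)^2 = 1/2).
r to a first cousin = 1/8 (first cousins share one grandparent pair — two paths of length 4: r = 2·(1/2)^4 = 1/8).
Summing one r·B term per recipient: 2·0.25·0.0694 + 2·0.5·0.51 + 1·0.125·0.546 = 0.61295.

0.61295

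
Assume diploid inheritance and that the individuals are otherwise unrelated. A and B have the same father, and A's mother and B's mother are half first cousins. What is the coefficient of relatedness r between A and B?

0.265625

With two independent routes of shared ancestry, r is the sum of the two contributions.
A and B are related in two ways: half-sibs through their shared father (r = 1/4) and half second cousins through their mothers (r = 1/64).
r = 1/4 + 1/64 = 0.265625.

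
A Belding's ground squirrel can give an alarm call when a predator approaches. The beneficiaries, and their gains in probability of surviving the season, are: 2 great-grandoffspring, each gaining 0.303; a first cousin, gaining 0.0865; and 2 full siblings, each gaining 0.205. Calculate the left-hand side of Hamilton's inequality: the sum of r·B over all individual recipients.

0.2915625

r to a great-grandoffspring = 1/8 (three parent–offspring links: r = (1/2)^3 = 1/8).
r to a first cousin = 1/8 (first cousins share one grandparent pair — two paths of length 4: r = 2·(1/2)^4 = 1/8).
r to a full sibling = 1/2 (full sibs share both parents — two paths of length 2: r = 2·(1/2)^2 = 1/2).
Summing one r·B term per recipient: 2·0.125·0.303 + 1·0.125·0.0865 + 2·0.5·0.205 = 0.2915625.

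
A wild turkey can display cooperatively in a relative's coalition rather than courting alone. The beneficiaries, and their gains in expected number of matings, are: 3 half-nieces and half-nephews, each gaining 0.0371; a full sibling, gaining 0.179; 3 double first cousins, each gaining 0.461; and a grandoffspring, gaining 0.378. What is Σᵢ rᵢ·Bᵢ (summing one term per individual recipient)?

r to a half-niece or half-nephew = 0.125 (half-aunt/uncle↔niece/nephew: one path of length 3: r = (1/2)^3 = 1/8).
r to a full sibling = 1/2 (full sibs share both parents — two paths of length 2: r = 2·(1/2)^2 = 1/2).
r to a double first cousin = 1/4 (double first cousins share both grandparent pairs — four paths of length 4: r = 4·(1/2)^4 = 1/4).
r to a grandoffspring = 1/4 (two parent–offspring links: r = (1/2)^2 = 1/4).
Summing one r·B term per recipient: 3·0.125·0.0371 + 1·0.5·0.179 + 3·0.25·0.461 + 1·0.25·0.378 = 0.5436625.

0.5436625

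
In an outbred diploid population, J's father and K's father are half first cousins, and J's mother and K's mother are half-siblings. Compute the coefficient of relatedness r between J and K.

0.078125

Independent pedigree routes through distinct common ancestors add.
J and K are related in two ways: half second cousins through their fathers (r = 1/64) and half first cousins through their mothers (r = 1/16).
r = 1/64 + 1/16 = 5/64 = 0.078125.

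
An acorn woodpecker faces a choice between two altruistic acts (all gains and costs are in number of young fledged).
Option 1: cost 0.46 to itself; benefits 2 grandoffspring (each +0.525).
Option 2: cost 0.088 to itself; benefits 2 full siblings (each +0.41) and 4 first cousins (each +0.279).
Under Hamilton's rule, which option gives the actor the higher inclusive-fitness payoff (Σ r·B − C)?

Option 1: r to a grandoffspring = 0.25.
Option 1: Σ r·B − C = (2·0.25·0.525) − 0.46 = -0.1975.
Option 2: r to a full sibling = 0.5.
Option 2: r to a first cousin = 0.125.
Option 2: Σ r·B − C = (2·0.5·0.41 + 4·0.125·0.279) − 0.088 = 0.4615.
Option 2 has the higher net inclusive-fitness payoff.

Option 2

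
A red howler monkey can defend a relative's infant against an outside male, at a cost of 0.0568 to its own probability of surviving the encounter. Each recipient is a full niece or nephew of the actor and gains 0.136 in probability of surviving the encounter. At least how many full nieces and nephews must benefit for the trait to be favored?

2

r to a full niece or nephew = 0.25 (full aunt/uncle↔niece/nephew: two paths of length 3 through the shared grandparent pair: r = 2·(1/2)^3 = 1/4).
Hamilton's rule: n·r·B > C  ⇒  n > C/(r·B) = 0.0568/(0.25·0.136) = 1.671.
The smallest integer exceeding 1.671 is 2.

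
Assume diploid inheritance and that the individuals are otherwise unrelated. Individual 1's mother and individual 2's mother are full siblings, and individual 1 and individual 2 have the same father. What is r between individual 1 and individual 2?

Independent pedigree routes through distinct common ancestors add.
Individual 1 and individual 2 are related in two ways: first cousins through their mothers (r = 1/8) and half-sibs through their shared father (r = 1/4).
r = 1/8 + 1/4 = 3/8 = 0.375.

0.375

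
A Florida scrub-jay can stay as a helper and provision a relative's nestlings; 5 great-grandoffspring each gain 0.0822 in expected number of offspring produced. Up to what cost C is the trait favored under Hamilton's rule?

r to a great-grandoffspring = 0.125 (three parent–offspring links: r = (1/2)^3 = 1/8).
Hamilton's rule: n·r·B > C, so the trait is favored while C < n·r·B = 5·0.125·0.0822 = 0.051375.

0.051375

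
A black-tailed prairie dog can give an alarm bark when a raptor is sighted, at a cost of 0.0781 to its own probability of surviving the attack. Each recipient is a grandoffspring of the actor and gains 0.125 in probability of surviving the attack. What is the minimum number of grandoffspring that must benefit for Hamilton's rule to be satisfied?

3

r to a grandoffspring = 1/4 (two parent–offspring links: r = (1/2)^2 = 1/4).
Hamilton's rule: n·r·B > C  ⇒  n > C/(r·B) = 0.0781/(0.25·0.125) = 2.499.
The smallest integer exceeding 2.499 is 3.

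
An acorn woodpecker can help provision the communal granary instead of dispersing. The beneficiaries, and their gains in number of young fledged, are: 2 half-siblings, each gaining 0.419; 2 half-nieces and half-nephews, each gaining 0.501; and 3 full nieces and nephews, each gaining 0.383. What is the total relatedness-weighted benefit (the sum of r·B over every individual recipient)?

0.622

r to a half-sibling = 0.25 (half-sibs share one parent — one path of length 2: r = (1/2)^2 = 1/4).
r to a half-niece or half-nephew = 0.125 (half-aunt/uncle↔niece/nephew: one path of length 3: r = (1/2)^3 = 1/8).
r to a full niece or nephew = 0.25 (full aunt/uncle↔niece/nephew: two paths of length 3 through the shared grandparent pair: r = 2·(1/2)^3 = 1/4).
Summing one r·B term per recipient: 2·0.25·0.419 + 2·0.125·0.501 + 3·0.25·0.383 = 0.622.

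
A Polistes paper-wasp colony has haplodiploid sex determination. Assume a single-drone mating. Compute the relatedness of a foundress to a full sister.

Haplodiploid full sisters inherit their father's entire haploid genome identically (contributing 1/2) and on average half of their mother's contribution (1/2 · 1/2 = 1/4); r = 1/2 + 1/4 = 3/4.

0.75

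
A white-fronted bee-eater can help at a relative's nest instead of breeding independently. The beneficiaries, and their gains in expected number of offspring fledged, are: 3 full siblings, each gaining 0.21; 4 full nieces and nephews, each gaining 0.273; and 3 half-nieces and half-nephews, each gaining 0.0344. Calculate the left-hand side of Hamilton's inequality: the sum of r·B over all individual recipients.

r to a full sibling = 0.5 (full sibs share both parents — two paths of length 2: r = 2·(1/2)^2 = 1/2).
r to a full niece or nephew = 0.25 (full aunt/uncle↔niece/nephew: two paths of length 3 through the shared grandparent pair: r = 2·(1/2)^3 = 1/4).
r to a half-niece or half-nephew = 1/8 (half-aunt/uncle↔niece/nephew: one path of length 3: r = (1/2)^3 = 1/8).
Summing one r·B term per recipient: 3·0.5·0.21 + 4·0.25·0.273 + 3·0.125·0.0344 = 0.6009.

0.6009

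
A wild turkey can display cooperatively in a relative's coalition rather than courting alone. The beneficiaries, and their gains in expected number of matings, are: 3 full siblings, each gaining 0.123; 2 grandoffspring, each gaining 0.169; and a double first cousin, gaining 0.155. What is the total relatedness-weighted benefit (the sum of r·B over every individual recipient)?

0.30775

r to a full sibling = 0.5 (full sibs share both parents — two paths of length 2: r = 2·(1/2)^2 = 1/2).
r to a grandoffspring = 1/4 (two parent–offspring links: r = (1/2)^2 = 1/4).
r to a double first cousin = 0.25 (double first cousins share both grandparent pairs — four paths of length 4: r = 4·(1/2)^4 = 1/4).
Summing one r·B term per recipient: 3·0.5·0.123 + 2·0.25·0.169 + 1·0.25·0.155 = 0.30775.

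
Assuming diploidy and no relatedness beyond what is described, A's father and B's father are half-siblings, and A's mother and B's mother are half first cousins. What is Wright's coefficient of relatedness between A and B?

0.078125

Relatedness sums over independent paths through distinct common ancestors.
A and B are related in two ways: half first cousins through their fathers (r = 1/16) and half second cousins through their mothers (r = 1/64).
r = 1/16 + 1/64 = 0.078125.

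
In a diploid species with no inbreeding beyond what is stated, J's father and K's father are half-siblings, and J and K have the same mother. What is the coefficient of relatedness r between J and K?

0.3125

Relatedness sums over independent paths through distinct common ancestors.
J and K are related in two ways: half first cousins through their fathers (r = 1/16) and half-sibs through their shared mother (r = 1/4).
r = 1/16 + 1/4 = 0.3125.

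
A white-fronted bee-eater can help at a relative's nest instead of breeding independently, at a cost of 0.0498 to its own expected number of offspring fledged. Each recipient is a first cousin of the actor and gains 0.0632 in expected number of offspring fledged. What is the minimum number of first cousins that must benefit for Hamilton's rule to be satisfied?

7

r to a first cousin = 1/8 (first cousins share one grandparent pair — two paths of length 4: r = 2·(1/2)^4 = 1/8).
Hamilton's rule: n·r·B > C  ⇒  n > C/(r·B) = 0.0498/(0.125·0.0632) = 6.304.
The smallest integer exceeding 6.304 is 7.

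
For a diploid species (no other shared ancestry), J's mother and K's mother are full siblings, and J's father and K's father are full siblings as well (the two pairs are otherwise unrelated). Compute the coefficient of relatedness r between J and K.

Wright's path rule: contributions from independent ancestry routes add.
J and K are related in two ways: first cousins through their mothers (r = 1/8) and first cousins through their fathers (r = 1/8) — i.e. double first cousins.
r = 1/8 + 1/8 = 0.25.

0.25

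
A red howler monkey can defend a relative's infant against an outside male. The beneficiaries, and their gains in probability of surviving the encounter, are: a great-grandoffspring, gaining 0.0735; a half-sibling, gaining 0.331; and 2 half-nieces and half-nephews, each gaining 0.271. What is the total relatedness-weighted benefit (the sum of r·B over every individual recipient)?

0.1596875

r to a great-grandoffspring = 1/8 (three parent–offspring links: r = (1/2)^3 = 1/8).
r to a half-sibling = 0.25 (half-sibs share one parent — one path of length 2: r = (1/2)^2 = 1/4).
r to a half-niece or half-nephew = 0.125 (half-aunt/uncle↔niece/nephew: one path of length 3: r = (1/2)^3 = 1/8).
Summing one r·B term per recipient: 1·0.125·0.0735 + 1·0.25·0.331 + 2·0.125·0.271 = 0.1596875.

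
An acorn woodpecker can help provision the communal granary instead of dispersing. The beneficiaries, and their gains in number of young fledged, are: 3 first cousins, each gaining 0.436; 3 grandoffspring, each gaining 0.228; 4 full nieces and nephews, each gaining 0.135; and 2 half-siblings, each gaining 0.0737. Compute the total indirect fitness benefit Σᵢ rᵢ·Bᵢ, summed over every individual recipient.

r to a first cousin = 1/8 (first cousins share one grandparent pair — two paths of length 4: r = 2·(1/2)^4 = 1/8).
r to a grandoffspring = 1/4 (two parent–offspring links: r = (1/2)^2 = 1/4).
r to a full niece or nephew = 0.25 (full aunt/uncle↔niece/nephew: two paths of length 3 through the shared grandparent pair: r = 2·(1/2)^3 = 1/4).
r to a half-sibling = 0.25 (half-sibs share one parent — one path of length 2: r = (1/2)^2 = 1/4).
Summing one r·B term per recipient: 3·0.125·0.436 + 3·0.25·0.228 + 4·0.25·0.135 + 2·0.25·0.0737 = 0.50635.

0.50635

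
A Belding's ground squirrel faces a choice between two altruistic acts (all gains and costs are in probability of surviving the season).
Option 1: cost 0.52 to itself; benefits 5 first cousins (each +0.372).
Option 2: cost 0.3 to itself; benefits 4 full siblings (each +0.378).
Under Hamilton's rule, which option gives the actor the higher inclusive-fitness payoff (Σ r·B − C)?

Option 2

Option 1: r to a first cousin = 0.125.
Option 1: Σ r·B − C = (5·0.125·0.372) − 0.52 = -0.2875.
Option 2: r to a full sibling = 0.5.
Option 2: Σ r·B − C = (4·0.5·0.378) − 0.3 = 0.456.
Option 2 has the higher net inclusive-fitness payoff.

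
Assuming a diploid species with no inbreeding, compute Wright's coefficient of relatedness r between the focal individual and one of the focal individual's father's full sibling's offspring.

Each parent–offspring link contributes a factor of 1/2, and independent paths through distinct common ancestors add.
First cousins share one grandparent pair — two paths of length 4: r = 2·(1/2)^4 = 1/8.

0.125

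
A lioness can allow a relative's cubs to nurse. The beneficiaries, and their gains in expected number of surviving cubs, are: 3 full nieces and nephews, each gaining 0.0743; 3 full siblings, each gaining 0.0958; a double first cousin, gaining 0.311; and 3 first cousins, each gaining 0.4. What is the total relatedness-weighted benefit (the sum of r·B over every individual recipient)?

r to a full niece or nephew = 0.25 (full aunt/uncle↔niece/nephew: two paths of length 3 through the shared grandparent pair: r = 2·(1/2)^3 = 1/4).
r to a full sibling = 1/2 (full sibs share both parents — two paths of length 2: r = 2·(1/2)^2 = 1/2).
r to a double first cousin = 0.25 (double first cousins share both grandparent pairs — four paths of length 4: r = 4·(1/2)^4 = 1/4).
r to a first cousin = 1/8 (first cousins share one grandparent pair — two paths of length 4: r = 2·(1/2)^4 = 1/8).
Summing one r·B term per recipient: 3·0.25·0.0743 + 3·0.5·0.0958 + 1·0.25·0.311 + 3·0.125·0.4 = 0.427175.

0.427175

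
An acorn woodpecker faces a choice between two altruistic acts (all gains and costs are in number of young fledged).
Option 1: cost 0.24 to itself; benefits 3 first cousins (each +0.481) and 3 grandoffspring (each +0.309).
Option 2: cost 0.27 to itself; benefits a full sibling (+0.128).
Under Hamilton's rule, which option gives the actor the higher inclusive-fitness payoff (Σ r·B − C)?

Option 1: r to a first cousin = 0.125.
Option 1: r to a grandoffspring = 0.25.
Option 1: Σ r·B − C = (3·0.125·0.481 + 3·0.25·0.309) − 0.24 = 0.172125.
Option 2: r to a full sibling = 0.5.
Option 2: Σ r·B − C = (1·0.5·0.128) − 0.27 = -0.206.
Option 1 has the higher net inclusive-fitness payoff.

Option 1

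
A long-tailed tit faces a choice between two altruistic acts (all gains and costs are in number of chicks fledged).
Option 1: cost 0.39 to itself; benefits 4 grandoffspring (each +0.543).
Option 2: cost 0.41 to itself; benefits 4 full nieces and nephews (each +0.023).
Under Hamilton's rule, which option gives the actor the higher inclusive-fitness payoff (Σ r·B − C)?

Option 1

Option 1: r to a grandoffspring = 0.25.
Option 1: Σ r·B − C = (4·0.25·0.543) − 0.39 = 0.153.
Option 2: r to a full niece or nephew = 0.25.
Option 2: Σ r·B − C = (4·0.25·0.023) − 0.41 = -0.387.
Option 1 has the higher net inclusive-fitness payoff.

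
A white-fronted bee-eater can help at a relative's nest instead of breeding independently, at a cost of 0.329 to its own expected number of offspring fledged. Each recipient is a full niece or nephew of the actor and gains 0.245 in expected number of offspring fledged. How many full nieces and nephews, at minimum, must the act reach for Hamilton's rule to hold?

6

r to a full niece or nephew = 1/4 (full aunt/uncle↔niece/nephew: two paths of length 3 through the shared grandparent pair: r = 2·(1/2)^3 = 1/4).
Hamilton's rule: n·r·B > C  ⇒  n > C/(r·B) = 0.329/(0.25·0.245) = 5.371.
The smallest integer exceeding 5.371 is 6.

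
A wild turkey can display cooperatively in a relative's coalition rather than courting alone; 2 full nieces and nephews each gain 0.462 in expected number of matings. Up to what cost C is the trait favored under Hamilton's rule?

r to a full niece or nephew = 0.25 (full aunt/uncle↔niece/nephew: two paths of length 3 through the shared grandparent pair: r = 2·(1/2)^3 = 1/4).
Hamilton's rule: n·r·B > C, so the trait is favored while C < n·r·B = 2·0.25·0.462 = 0.231.

0.231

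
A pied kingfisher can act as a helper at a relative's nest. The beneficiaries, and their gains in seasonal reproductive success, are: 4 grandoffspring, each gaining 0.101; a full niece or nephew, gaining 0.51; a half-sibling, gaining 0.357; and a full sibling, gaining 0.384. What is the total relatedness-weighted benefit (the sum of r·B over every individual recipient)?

0.50975

r to a grandoffspring = 0.25 (two parent–offspring links: r = (1/2)^2 = 1/4).
r to a full niece or nephew = 0.25 (full aunt/uncle↔niece/nephew: two paths of length 3 through the shared grandparent pair: r = 2·(1/2)^3 = 1/4).
r to a half-sibling = 1/4 (half-sibs share one parent — one path of length 2: r = (1/2)^2 = 1/4).
r to a full sibling = 1/2 (full sibs share both parents — two paths of length 2: r = 2·(1/2)^2 = 1/2).
Summing one r·B term per recipient: 4·0.25·0.101 + 1·0.25·0.51 + 1·0.25·0.357 + 1·0.5·0.384 = 0.50975.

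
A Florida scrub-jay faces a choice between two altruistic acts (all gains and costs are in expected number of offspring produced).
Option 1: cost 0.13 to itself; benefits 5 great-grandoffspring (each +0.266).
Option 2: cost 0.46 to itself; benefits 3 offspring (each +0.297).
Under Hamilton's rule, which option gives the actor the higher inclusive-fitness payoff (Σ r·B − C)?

Option 1

Option 1: r to a great-grandoffspring = 0.125.
Option 1: Σ r·B − C = (5·0.125·0.266) − 0.13 = 0.03625.
Option 2: r to an offspring = 0.5.
Option 2: Σ r·B − C = (3·0.5·0.297) − 0.46 = -0.0145.
Option 1 has the higher net inclusive-fitness payoff.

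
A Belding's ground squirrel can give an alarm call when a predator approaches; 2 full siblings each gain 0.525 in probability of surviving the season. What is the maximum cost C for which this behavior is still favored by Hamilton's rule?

0.525

r to a full sibling = 1/2 (full sibs share both parents — two paths of length 2: r = 2·(1/2)^2 = 1/2).
Hamilton's rule: n·r·B > C, so the trait is favored while C < n·r·B = 2·0.5·0.525 = 0.525.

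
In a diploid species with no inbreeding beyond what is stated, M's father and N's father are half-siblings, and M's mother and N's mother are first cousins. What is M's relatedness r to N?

Independent pedigree routes through distinct common ancestors add.
M and N are related in two ways: half first cousins through their fathers (r = 1/16) and second cousins through their mothers (r = 1/32).
r = 1/16 + 1/32 = 0.09375.

0.09375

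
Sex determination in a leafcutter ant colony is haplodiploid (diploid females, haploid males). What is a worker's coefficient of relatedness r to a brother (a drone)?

Her haploid brother carries none of their father's genes and a random half of their mother's genome; that half matches the maternal half of her own genome with probability 1/2: r = 1/2 · 1/2 = 1/4.

0.25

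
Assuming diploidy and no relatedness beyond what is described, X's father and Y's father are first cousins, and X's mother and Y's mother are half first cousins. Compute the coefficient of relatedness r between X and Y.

0.046875

Relatedness sums over independent paths through distinct common ancestors.
X and Y are related in two ways: second cousins through their fathers (r = 1/32) and half second cousins through their mothers (r = 1/64).
r = 1/32 + 1/64 = 3/64 = 0.046875.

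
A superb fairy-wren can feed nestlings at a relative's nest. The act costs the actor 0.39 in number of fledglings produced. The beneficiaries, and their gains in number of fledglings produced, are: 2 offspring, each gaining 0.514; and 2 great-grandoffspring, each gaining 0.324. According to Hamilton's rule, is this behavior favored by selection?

Yes

Hamilton's rule: the trait is favored when the sum of r·B over every recipient exceeds the actor's cost C.
r to an offspring = 0.5 (one parent–offspring link: r = (1/2)^1 = 1/2).
r to a great-grandoffspring = 1/8 (three parent–offspring links: r = (1/2)^3 = 1/8).
Summing one r·B term per recipient: 2·0.5·0.514 + 2·0.125·0.324 = 0.595.
0.595 > 0.39: the indirect benefit exceeds the cost.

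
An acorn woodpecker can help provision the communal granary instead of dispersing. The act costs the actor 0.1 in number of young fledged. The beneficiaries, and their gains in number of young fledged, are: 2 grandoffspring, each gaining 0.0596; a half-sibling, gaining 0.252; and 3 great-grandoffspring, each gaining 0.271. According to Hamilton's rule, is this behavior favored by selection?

Hamilton's rule: the trait is favored when the sum of r·B over every recipient exceeds the actor's cost C.
r to a grandoffspring = 0.25 (two parent–offspring links: r = (1/2)^2 = 1/4).
r to a half-sibling = 1/4 (half-sibs share one parent — one path of length 2: r = (1/2)^2 = 1/4).
r to a great-grandoffspring = 0.125 (three parent–offspring links: r = (1/2)^3 = 1/8).
Summing one r·B term per recipient: 2·0.25·0.0596 + 1·0.25·0.252 + 3·0.125·0.271 = 0.194425.
0.194425 > 0.1: the indirect benefit exceeds the cost.

Yes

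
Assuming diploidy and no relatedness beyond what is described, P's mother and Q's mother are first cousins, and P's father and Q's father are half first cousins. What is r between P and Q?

0.046875

Independent pedigree routes through distinct common ancestors add.
P and Q are related in two ways: second cousins through their mothers (r = 1/32) and half second cousins through their fathers (r = 1/64).
r = 1/32 + 1/64 = 0.046875.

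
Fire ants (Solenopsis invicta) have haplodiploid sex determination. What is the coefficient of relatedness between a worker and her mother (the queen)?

One meiotic link between diploid queen and diploid daughter: r = 1/2.

0.5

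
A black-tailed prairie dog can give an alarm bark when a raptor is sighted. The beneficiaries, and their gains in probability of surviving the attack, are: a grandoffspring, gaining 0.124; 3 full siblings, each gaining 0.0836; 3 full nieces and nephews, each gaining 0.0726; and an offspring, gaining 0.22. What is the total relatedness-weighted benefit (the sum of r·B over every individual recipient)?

r to a grandoffspring = 0.25 (two parent–offspring links: r = (1/2)^2 = 1/4).
r to a full sibling = 1/2 (full sibs share both parents — two paths of length 2: r = 2·(1/2)^2 = 1/2).
r to a full niece or nephew = 1/4 (full aunt/uncle↔niece/nephew: two paths of length 3 through the shared grandparent pair: r = 2·(1/2)^3 = 1/4).
r to an offspring = 0.5 (one parent–offspring link: r = (1/2)^1 = 1/2).
Summing one r·B term per recipient: 1·0.25·0.124 + 3·0.5·0.0836 + 3·0.25·0.0726 + 1·0.5·0.22 = 0.32085.

0.32085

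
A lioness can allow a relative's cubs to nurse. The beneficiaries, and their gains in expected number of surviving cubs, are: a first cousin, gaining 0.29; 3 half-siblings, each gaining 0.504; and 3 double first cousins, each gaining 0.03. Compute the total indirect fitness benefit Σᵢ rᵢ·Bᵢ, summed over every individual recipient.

0.43675

r to a first cousin = 1/8 (first cousins share one grandparent pair — two paths of length 4: r = 2·(1/2)^4 = 1/8).
r to a half-sibling = 1/4 (half-sibs share one parent — one path of length 2: r = (1/2)^2 = 1/4).
r to a double first cousin = 1/4 (double first cousins share both grandparent pairs — four paths of length 4: r = 4·(1/2)^4 = 1/4).
Summing one r·B term per recipient: 1·0.125·0.29 + 3·0.25·0.504 + 3·0.25·0.03 = 0.43675.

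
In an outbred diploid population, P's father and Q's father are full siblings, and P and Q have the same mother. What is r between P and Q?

Wright's path rule: contributions from independent ancestry routes add.
P and Q are related in two ways: first cousins through their fathers (r = 1/8) and half-sibs through their shared mother (r = 1/4).
r = 1/8 + 1/4 = 3/8 = 0.375.

0.375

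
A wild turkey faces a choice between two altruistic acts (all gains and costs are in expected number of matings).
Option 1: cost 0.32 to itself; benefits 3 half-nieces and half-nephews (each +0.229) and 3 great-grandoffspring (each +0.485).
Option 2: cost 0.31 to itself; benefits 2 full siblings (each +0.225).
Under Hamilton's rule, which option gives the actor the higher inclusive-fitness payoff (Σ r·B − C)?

Option 1: r to a half-niece or half-nephew = 0.125.
Option 1: r to a great-grandoffspring = 0.125.
Option 1: Σ r·B − C = (3·0.125·0.229 + 3·0.125·0.485) − 0.32 = -0.05225.
Option 2: r to a full sibling = 0.5.
Option 2: Σ r·B − C = (2·0.5·0.225) − 0.31 = -0.085.
Option 1 has the higher net inclusive-fitness payoff.

Option 1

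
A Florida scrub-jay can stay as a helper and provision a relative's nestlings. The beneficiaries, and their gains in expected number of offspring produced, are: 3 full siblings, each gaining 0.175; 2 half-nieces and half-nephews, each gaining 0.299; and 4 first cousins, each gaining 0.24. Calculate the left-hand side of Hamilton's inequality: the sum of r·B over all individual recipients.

r to a full sibling = 0.5 (full sibs share both parents — two paths of length 2: r = 2·(1/2)^2 = 1/2).
r to a half-niece or half-nephew = 1/8 (half-aunt/uncle↔niece/nephew: one path of length 3: r = (1/2)^3 = 1/8).
r to a first cousin = 1/8 (first cousins share one grandparent pair — two paths of length 4: r = 2·(1/2)^4 = 1/8).
Summing one r·B term per recipient: 3·0.5·0.175 + 2·0.125·0.299 + 4·0.125·0.24 = 0.45725.

0.45725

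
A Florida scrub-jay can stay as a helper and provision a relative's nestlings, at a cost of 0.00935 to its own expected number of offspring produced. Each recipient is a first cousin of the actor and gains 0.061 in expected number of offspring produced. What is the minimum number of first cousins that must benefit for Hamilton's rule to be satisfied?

r to a first cousin = 1/8 (first cousins share one grandparent pair — two paths of length 4: r = 2·(1/2)^4 = 1/8).
Hamilton's rule: n·r·B > C  ⇒  n > C/(r·B) = 0.00935/(0.125·0.061) = 1.226.
The smallest integer exceeding 1.226 is 2.

2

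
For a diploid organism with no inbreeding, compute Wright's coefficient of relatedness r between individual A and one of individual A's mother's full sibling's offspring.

0.125

Each parent–offspring link contributes a factor of 1/2, and independent paths through distinct common ancestors add.
First cousins share one grandparent pair — two paths of length 4: r = 2·(1/2)^4 = 1/8.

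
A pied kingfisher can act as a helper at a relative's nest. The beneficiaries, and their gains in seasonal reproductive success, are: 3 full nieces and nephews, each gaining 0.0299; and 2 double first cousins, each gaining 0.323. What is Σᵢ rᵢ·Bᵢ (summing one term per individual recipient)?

0.183925

r to a full niece or nephew = 1/4 (full aunt/uncle↔niece/nephew: two paths of length 3 through the shared grandparent pair: r = 2·(1/2)^3 = 1/4).
r to a double first cousin = 0.25 (double first cousins share both grandparent pairs — four paths of length 4: r = 4·(1/2)^4 = 1/4).
Summing one r·B term per recipient: 3·0.25·0.0299 + 2·0.25·0.323 = 0.183925.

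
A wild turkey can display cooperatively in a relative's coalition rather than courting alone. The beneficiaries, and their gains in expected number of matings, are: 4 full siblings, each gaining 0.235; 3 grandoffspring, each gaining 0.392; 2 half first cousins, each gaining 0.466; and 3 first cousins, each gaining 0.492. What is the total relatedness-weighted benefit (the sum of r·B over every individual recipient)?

r to a full sibling = 0.5 (full sibs share both parents — two paths of length 2: r = 2·(1/2)^2 = 1/2).
r to a grandoffspring = 1/4 (two parent–offspring links: r = (1/2)^2 = 1/4).
r to a half first cousin = 0.0625 (half first cousins share one grandparent — one path of length 4: r = (1/2)^4 = 1/16).
r to a first cousin = 1/8 (first cousins share one grandparent pair — two paths of length 4: r = 2·(1/2)^4 = 1/8).
Summing one r·B term per recipient: 4·0.5·0.235 + 3·0.25·0.392 + 2·0.0625·0.466 + 3·0.125·0.492 = 1.00675.

1.00675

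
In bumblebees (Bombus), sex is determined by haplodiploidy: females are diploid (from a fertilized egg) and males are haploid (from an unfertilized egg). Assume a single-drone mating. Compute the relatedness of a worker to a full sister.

0.75

Haplodiploid full sisters inherit their father's entire haploid genome identically (contributing 1/2) and on average half of their mother's contribution (1/2 · 1/2 = 1/4); r = 1/2 + 1/4 = 3/4.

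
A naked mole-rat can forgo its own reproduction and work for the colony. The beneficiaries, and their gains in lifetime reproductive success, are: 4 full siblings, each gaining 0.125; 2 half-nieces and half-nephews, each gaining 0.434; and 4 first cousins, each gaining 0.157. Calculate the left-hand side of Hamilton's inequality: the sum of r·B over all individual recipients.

0.437

r to a full sibling = 1/2 (full sibs share both parents — two paths of length 2: r = 2·(1/2)^2 = 1/2).
r to a half-niece or half-nephew = 1/8 (half-aunt/uncle↔niece/nephew: one path of length 3: r = (1/2)^3 = 1/8).
r to a first cousin = 1/8 (first cousins share one grandparent pair — two paths of length 4: r = 2·(1/2)^4 = 1/8).
Summing one r·B term per recipient: 4·0.5·0.125 + 2·0.125·0.434 + 4·0.125·0.157 = 0.437.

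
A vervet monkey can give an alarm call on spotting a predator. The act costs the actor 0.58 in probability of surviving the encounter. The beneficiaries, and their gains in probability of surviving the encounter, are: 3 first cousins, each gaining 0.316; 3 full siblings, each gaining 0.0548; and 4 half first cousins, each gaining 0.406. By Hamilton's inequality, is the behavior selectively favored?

Hamilton's rule: the trait is favored when the sum of r·B over every recipient exceeds the actor's cost C.
r to a first cousin = 0.125 (first cousins share one grandparent pair — two paths of length 4: r = 2·(1/2)^4 = 1/8).
r to a full sibling = 1/2 (full sibs share both parents — two paths of length 2: r = 2·(1/2)^2 = 1/2).
r to a half first cousin = 0.0625 (half first cousins share one grandparent — one path of length 4: r = (1/2)^4 = 1/16).
Summing one r·B term per recipient: 3·0.125·0.316 + 3·0.5·0.0548 + 4·0.0625·0.406 = 0.3022.
0.3022 < 0.58: the indirect benefit is less than the cost.

No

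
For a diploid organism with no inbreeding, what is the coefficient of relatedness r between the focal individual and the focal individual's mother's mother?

Each parent–offspring link contributes a factor of 1/2, and independent paths through distinct common ancestors add.
Two parent–offspring links: r = (1/2)^2 = 1/4.

0.25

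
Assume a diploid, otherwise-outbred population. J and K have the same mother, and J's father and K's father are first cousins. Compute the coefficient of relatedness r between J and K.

0.28125

Wright's path rule: contributions from independent ancestry routes add.
J and K are related in two ways: half-sibs through their shared mother (r = 1/4) and second cousins through their fathers (r = 1/32).
r = 1/4 + 1/32 = 9/32 = 0.28125.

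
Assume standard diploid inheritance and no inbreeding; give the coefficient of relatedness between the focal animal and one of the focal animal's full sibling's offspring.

Each parent–offspring link contributes a factor of 1/2, and independent paths through distinct common ancestors add.
Full aunt/uncle↔niece/nephew: two paths of length 3 through the shared grandparent pair: r = 2·(1/2)^3 = 1/4.

0.25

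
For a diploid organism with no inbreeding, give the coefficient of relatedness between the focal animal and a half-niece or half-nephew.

Half-aunt/uncle↔niece/nephew: one path of length 3: r = (1/2)^3 = 1/8.

0.125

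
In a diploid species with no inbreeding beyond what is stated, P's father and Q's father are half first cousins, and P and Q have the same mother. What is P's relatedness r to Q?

0.265625

Wright's path rule: contributions from independent ancestry routes add.
P and Q are related in two ways: half second cousins through their fathers (r = 1/64) and half-sibs through their shared mother (r = 1/4).
r = 1/64 + 1/4 = 17/64 = 0.265625.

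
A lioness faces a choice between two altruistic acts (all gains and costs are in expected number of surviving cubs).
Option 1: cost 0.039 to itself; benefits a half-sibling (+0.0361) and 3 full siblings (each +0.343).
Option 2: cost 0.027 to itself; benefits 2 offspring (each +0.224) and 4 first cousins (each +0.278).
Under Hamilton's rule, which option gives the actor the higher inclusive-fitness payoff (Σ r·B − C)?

Option 1

Option 1: r to a half-sibling = 0.25.
Option 1: r to a full sibling = 0.5.
Option 1: Σ r·B − C = (1·0.25·0.0361 + 3·0.5·0.343) − 0.039 = 0.484525.
Option 2: r to an offspring = 0.5.
Option 2: r to a first cousin = 0.125.
Option 2: Σ r·B − C = (2·0.5·0.224 + 4·0.125·0.278) − 0.027 = 0.336.
Option 1 has the higher net inclusive-fitness payoff.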